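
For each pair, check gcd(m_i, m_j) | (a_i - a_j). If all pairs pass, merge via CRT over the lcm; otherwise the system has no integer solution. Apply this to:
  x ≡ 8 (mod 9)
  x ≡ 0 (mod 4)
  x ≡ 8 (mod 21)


Moduli 9, 4, 21 are not pairwise coprime, so CRT works modulo lcm(m_i) when all pairwise compatibility conditions hold.
Pairwise compatibility: gcd(m_i, m_j) must divide a_i - a_j for every pair.
Merge one congruence at a time:
  Start: x ≡ 8 (mod 9).
  Combine with x ≡ 0 (mod 4): gcd(9, 4) = 1; 0 - 8 = -8, which IS divisible by 1, so compatible.
    Write x = 8 + 9·t and substitute into x ≡ 0 (mod 4): 9·t ≡ 0 − 8 = -8 (mod 4).
    Reduce coefficients mod 4: 1·t ≡ 0 (mod 4).
    So t ≡ 0 (mod 4).
    Then x = 8 + 9·0 = 8, valid modulo lcm(9, 4) = 36: x ≡ 8 (mod 36).
  Combine with x ≡ 8 (mod 21): gcd(36, 21) = 3; 8 - 8 = 0, which IS divisible by 3, so compatible.
    Write x = 8 + 36·t and substitute into x ≡ 8 (mod 21): 36·t ≡ 8 − 8 = 0 (mod 21).
    Divide the congruence (and modulus) by g = 3: 12·t ≡ 0 (mod 7).
    Reduce coefficients mod 7: 5·t ≡ 0 (mod 7).
    The inverse of 5 mod 7 is 3 (since 5·3 = 15 = 2·7 + 1), so t ≡ 3·0 = 0 ≡ 0 (mod 7).
    Then x = 8 + 36·0 = 8, valid modulo lcm(36, 21) = 252: x ≡ 8 (mod 252).
Verify: 8 mod 9 = 8, 8 mod 4 = 0, 8 mod 21 = 8.

x ≡ 8 (mod 252).


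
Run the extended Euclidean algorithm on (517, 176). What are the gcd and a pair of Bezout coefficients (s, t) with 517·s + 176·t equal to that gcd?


Euclidean algorithm on (517, 176) — divide until remainder is 0:
  517 = 2 · 176 + 165
  176 = 1 · 165 + 11
  165 = 15 · 11 + 0
gcd(517, 176) = 11.
Track Bezout coefficients alongside the remainders: start with r₀ = 517 = a·1 + b·0 (s = 1, t = 0) and r₁ = 176 = a·0 + b·1 (s = 0, t = 1); each new remainder r_{k+1} = r_{k-1} − q_k·r_k inherits s_{k+1} = s_{k-1} − q_k·s_k, t_{k+1} = t_{k-1} − q_k·t_k, so r_k = a·s_k + b·t_k at every step:
  q = 2: r = 165, s = 1 − 2·0 = 1, t = 0 − 2·1 = -2  (check: 517·1 + 176·(-2) = 165)
  q = 1: r = 11, s = 0 − 1·1 = -1, t = 1 − 1·(-2) = 3  (check: 517·(-1) + 176·3 = 11)
The row with r = 11 (the gcd) gives the Bezout coefficients s = -1, t = 3.
Result: 517 · (-1) + 176 · (3) = 11.

gcd(517, 176) = 11; s = -1, t = 3 (check: 517·(-1) + 176·3 = 11).


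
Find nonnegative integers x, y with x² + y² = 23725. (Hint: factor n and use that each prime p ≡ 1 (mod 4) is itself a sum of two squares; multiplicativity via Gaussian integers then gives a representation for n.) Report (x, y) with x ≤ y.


Step 1: Factor n = 23725 = 5^2 · 13 · 73.
Step 2: Check the mod-4 condition on each prime factor: 5 ≡ 1 (mod 4), exponent 2; 13 ≡ 1 (mod 4), exponent 1; 73 ≡ 1 (mod 4), exponent 1.
All primes ≡ 3 (mod 4) appear to even exponent (or don't appear), so by the two-squares theorem n IS expressible as a sum of two squares.
Step 3: Build a representation. Group n = k² · m with k = 5 and m = 13 · 73 = 949 (a product of primes ≡ 1 (mod 4)); a representation of m scales to one of n via (k·x)² + (k·y)² = k²(x² + y²). Each prime p ≡ 1 (mod 4) is itself a sum of two squares; find a² by testing p − a² for a perfect square:
  13: 13 − 1² = 12, 13 − 2² = 9 = 3² ⇒ 13 = 2² + 3².
  73: 73 − 1² = 72, 73 − 2² = 69, 73 − 3² = 64 = 8² ⇒ 73 = 3² + 8².
  Combine using the Brahmagupta–Fibonacci identity (a² + b²)(c² + d²) = (ac − bd)² + (ad + bc)² = (ac + bd)² + (ad − bc)²:
  13 · 73 = 949: from (2² + 3²)(3² + 8²), take (2·3 − 3·8, 2·8 + 3·3) = (6 − 24, 16 + 9) = (-18, 25); dropping signs (only squares matter) gives (18, 25); check 18² + 25² = 324 + 625 = 949 ✓.
  Scale by k = 5: (5·18, 5·25) = (90, 125).
Step 4: Order so x ≤ y and verify: 90² + 125² = 8100 + 15625 = 23725 = n. ✓

n = 23725 = 90² + 125² (one valid representation with x ≤ y).


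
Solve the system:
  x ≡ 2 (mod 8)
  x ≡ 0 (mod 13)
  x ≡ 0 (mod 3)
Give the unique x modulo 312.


Moduli 8, 13, 3 are pairwise coprime; by CRT there is a unique solution modulo M = 8 · 13 · 3 = 312.
Solve pairwise, accumulating the modulus:
  Start with x ≡ 2 (mod 8).
  Combine with x ≡ 0 (mod 13): since gcd(8, 13) = 1, we get a unique residue mod 104.
    Write x = 2 + 8·t and substitute into x ≡ 0 (mod 13): 8·t ≡ 0 − 2 = -2 (mod 13).
    Reduce coefficients mod 13: 8·t ≡ 11 (mod 13).
    The inverse of 8 mod 13 is 5 (since 8·5 = 40 = 3·13 + 1), so t ≡ 5·11 = 55 ≡ 3 (mod 13).
    Then x = 2 + 8·3 = 26, valid modulo lcm(8, 13) = 104: x ≡ 26 (mod 104).
  Combine with x ≡ 0 (mod 3): since gcd(104, 3) = 1, we get a unique residue mod 312.
    Write x = 26 + 104·t and substitute into x ≡ 0 (mod 3): 104·t ≡ 0 − 26 = -26 (mod 3).
    Reduce coefficients mod 3: 2·t ≡ 1 (mod 3).
    The inverse of 2 mod 3 is 2 (since 2·2 = 4 = 1·3 + 1), so t ≡ 2·1 = 2 ≡ 2 (mod 3).
    Then x = 26 + 104·2 = 234, valid modulo lcm(104, 3) = 312: x ≡ 234 (mod 312).
Verify: 234 mod 8 = 2 ✓, 234 mod 13 = 0 ✓, 234 mod 3 = 0 ✓.

x ≡ 234 (mod 312).


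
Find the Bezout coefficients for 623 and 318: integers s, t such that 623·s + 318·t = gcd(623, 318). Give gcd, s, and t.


Euclidean algorithm on (623, 318) — divide until remainder is 0:
  623 = 1 · 318 + 305
  318 = 1 · 305 + 13
  305 = 23 · 13 + 6
  13 = 2 · 6 + 1
  6 = 6 · 1 + 0
gcd(623, 318) = 1.
Track Bezout coefficients alongside the remainders: start with r₀ = 623 = a·1 + b·0 (s = 1, t = 0) and r₁ = 318 = a·0 + b·1 (s = 0, t = 1); each new remainder r_{k+1} = r_{k-1} − q_k·r_k inherits s_{k+1} = s_{k-1} − q_k·s_k, t_{k+1} = t_{k-1} − q_k·t_k, so r_k = a·s_k + b·t_k at every step:
  q = 1: r = 305, s = 1 − 1·0 = 1, t = 0 − 1·1 = -1  (check: 623·1 + 318·(-1) = 305)
  q = 1: r = 13, s = 0 − 1·1 = -1, t = 1 − 1·(-1) = 2  (check: 623·(-1) + 318·2 = 13)
  q = 23: r = 6, s = 1 − 23·(-1) = 24, t = -1 − 23·2 = -47  (check: 623·24 + 318·(-47) = 6)
  q = 2: r = 1, s = -1 − 2·24 = -49, t = 2 − 2·(-47) = 96  (check: 623·(-49) + 318·96 = 1)
The row with r = 1 (the gcd) gives the Bezout coefficients s = -49, t = 96.
Result: 623 · (-49) + 318 · (96) = 1.

gcd(623, 318) = 1; s = -49, t = 96 (check: 623·(-49) + 318·96 = 1).


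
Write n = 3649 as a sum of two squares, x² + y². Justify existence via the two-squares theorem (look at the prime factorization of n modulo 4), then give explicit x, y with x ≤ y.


Step 1: Factor n = 3649 = 41 · 89.
Step 2: Check the mod-4 condition on each prime factor: 41 ≡ 1 (mod 4), exponent 1; 89 ≡ 1 (mod 4), exponent 1.
All primes ≡ 3 (mod 4) appear to even exponent (or don't appear), so by the two-squares theorem n IS expressible as a sum of two squares.
Step 3: Build a representation. Here n = 41 · 89 is a product of primes ≡ 1 (mod 4). Each prime p ≡ 1 (mod 4) is itself a sum of two squares; find a² by testing p − a² for a perfect square:
  41: 41 − 1² = 40, 41 − 2² = 37, 41 − 3² = 32, 41 − 4² = 25 = 5² ⇒ 41 = 4² + 5².
  89: 89 − 1² = 88, 89 − 2² = 85, 89 − 3² = 80, 89 − 4² = 73, 89 − 5² = 64 = 8² ⇒ 89 = 5² + 8².
  Combine using the Brahmagupta–Fibonacci identity (a² + b²)(c² + d²) = (ac − bd)² + (ad + bc)² = (ac + bd)² + (ad − bc)²:
  41 · 89 = 3649: from (4² + 5²)(5² + 8²), take (4·5 − 5·8, 4·8 + 5·5) = (20 − 40, 32 + 25) = (-20, 57); dropping signs (only squares matter) gives (20, 57); check 20² + 57² = 400 + 3249 = 3649 ✓.
Step 4: Order so x ≤ y and verify: 20² + 57² = 400 + 3249 = 3649 = n. ✓

n = 3649 = 20² + 57² (one valid representation with x ≤ y).


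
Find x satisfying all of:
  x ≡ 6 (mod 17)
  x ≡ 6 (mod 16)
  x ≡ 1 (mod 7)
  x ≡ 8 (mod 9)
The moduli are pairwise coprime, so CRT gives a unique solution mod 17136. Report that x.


Product of moduli M = 17 · 16 · 7 · 9 = 17136.
Merge one congruence at a time:
  Start: x ≡ 6 (mod 17).
  Combine with x ≡ 6 (mod 16); new modulus lcm = 272.
    Write x = 6 + 17·t and substitute into x ≡ 6 (mod 16): 17·t ≡ 6 − 6 = 0 (mod 16).
    Reduce coefficients mod 16: 1·t ≡ 0 (mod 16).
    So t ≡ 0 (mod 16).
    Then x = 6 + 17·0 = 6, valid modulo lcm(17, 16) = 272: x ≡ 6 (mod 272).
  Combine with x ≡ 1 (mod 7); new modulus lcm = 1904.
    Write x = 6 + 272·t and substitute into x ≡ 1 (mod 7): 272·t ≡ 1 − 6 = -5 (mod 7).
    Reduce coefficients mod 7: 6·t ≡ 2 (mod 7).
    The inverse of 6 mod 7 is 6 (since 6·6 = 36 = 5·7 + 1), so t ≡ 6·2 = 12 ≡ 5 (mod 7).
    Then x = 6 + 272·5 = 1366, valid modulo lcm(272, 7) = 1904: x ≡ 1366 (mod 1904).
  Combine with x ≡ 8 (mod 9); new modulus lcm = 17136.
    Write x = 1366 + 1904·t and substitute into x ≡ 8 (mod 9): 1904·t ≡ 8 − 1366 = -1358 (mod 9).
    Reduce coefficients mod 9: 5·t ≡ 1 (mod 9).
    The inverse of 5 mod 9 is 2 (since 5·2 = 10 = 1·9 + 1), so t ≡ 2·1 = 2 ≡ 2 (mod 9).
    Then x = 1366 + 1904·2 = 5174, valid modulo lcm(1904, 9) = 17136: x ≡ 5174 (mod 17136).
Verify against each original: 5174 mod 17 = 6, 5174 mod 16 = 6, 5174 mod 7 = 1, 5174 mod 9 = 8.

x ≡ 5174 (mod 17136).


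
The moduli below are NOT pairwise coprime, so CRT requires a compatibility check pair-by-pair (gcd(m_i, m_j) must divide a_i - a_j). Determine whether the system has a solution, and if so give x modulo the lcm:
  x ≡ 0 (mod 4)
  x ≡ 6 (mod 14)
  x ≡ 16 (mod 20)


Moduli 4, 14, 20 are not pairwise coprime, so CRT works modulo lcm(m_i) when all pairwise compatibility conditions hold.
Pairwise compatibility: gcd(m_i, m_j) must divide a_i - a_j for every pair.
Merge one congruence at a time:
  Start: x ≡ 0 (mod 4).
  Combine with x ≡ 6 (mod 14): gcd(4, 14) = 2; 6 - 0 = 6, which IS divisible by 2, so compatible.
    Write x = 0 + 4·t and substitute into x ≡ 6 (mod 14): 4·t ≡ 6 − 0 = 6 (mod 14).
    Divide the congruence (and modulus) by g = 2: 2·t ≡ 3 (mod 7).
    The inverse of 2 mod 7 is 4 (since 2·4 = 8 = 1·7 + 1), so t ≡ 4·3 = 12 ≡ 5 (mod 7).
    Then x = 0 + 4·5 = 20, valid modulo lcm(4, 14) = 28: x ≡ 20 (mod 28).
  Combine with x ≡ 16 (mod 20): gcd(28, 20) = 4; 16 - 20 = -4, which IS divisible by 4, so compatible.
    Write x = 20 + 28·t and substitute into x ≡ 16 (mod 20): 28·t ≡ 16 − 20 = -4 (mod 20).
    Divide the congruence (and modulus) by g = 4: 7·t ≡ -1 (mod 5).
    Reduce coefficients mod 5: 2·t ≡ 4 (mod 5).
    The inverse of 2 mod 5 is 3 (since 2·3 = 6 = 1·5 + 1), so t ≡ 3·4 = 12 ≡ 2 (mod 5).
    Then x = 20 + 28·2 = 76, valid modulo lcm(28, 20) = 140: x ≡ 76 (mod 140).
Verify: 76 mod 4 = 0, 76 mod 14 = 6, 76 mod 20 = 16.

x ≡ 76 (mod 140).


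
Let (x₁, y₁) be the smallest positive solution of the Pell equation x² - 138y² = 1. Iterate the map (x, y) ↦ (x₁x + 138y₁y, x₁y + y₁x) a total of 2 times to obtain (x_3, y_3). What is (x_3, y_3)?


Step 1: Find the fundamental solution (x₁, y₁) of x² - 138y² = 1.
  Expand √138 as a continued fraction. a₀ = ⌊√138⌋ = 11; iterate m_{k+1} = d_k·a_k − m_k, d_{k+1} = (138 − m_{k+1}²)/d_k, a_{k+1} = ⌊(a₀ + m_{k+1})/d_{k+1}⌋ (starting m₀ = 0, d₀ = 1), with convergents p_k = a_k·p_{k-1} + p_{k-2}, q_k = a_k·q_{k-1} + q_{k-2} (p₋₁ = 1, q₋₁ = 0):
  k = 0: a₀ = 11; p₀/q₀ = 11/1; p₀² − 138·q₀² = 121 − 138 = -17.
  k = 1: m = 11, d = 17, a = ⌊(11 + 11)/17⌋ = 1; p/q = (1·11 + 1)/(1·1 + 0) = 12/1; p² − 138·q² = 144 − 138 = 6.
  k = 2: m = 6, d = 6, a = ⌊(11 + 6)/6⌋ = 2; p/q = (2·12 + 11)/(2·1 + 1) = 35/3; p² − 138·q² = 1225 − 1242 = -17.
  k = 3: m = 6, d = 17, a = ⌊(11 + 6)/17⌋ = 1; p/q = (1·35 + 12)/(1·3 + 1) = 47/4; p² − 138·q² = 2209 − 2208 = 1.
  The first convergent with p² − 138·q² = 1 gives the fundamental solution (x₁, y₁) = (47, 4).
Step 2: Apply the recurrence (x_{n+1}, y_{n+1}) = (x₁x_n + 138y₁y_n, x₁y_n + y₁x_n) repeatedly.
  From (x_1, y_1) = (47, 4): x_2 = 47·47 + 138·4·4 = 4417; y_2 = 47·4 + 4·47 = 376.
  From (x_2, y_2) = (4417, 376): x_3 = 47·4417 + 138·4·376 = 415151; y_3 = 47·376 + 4·4417 = 35340.
Step 3: Verify x_3² - 138·y_3² = 172350352801 - 172350352800 = 1 (should be 1). ✓

(x_1, y_1) = (47, 4); (x_3, y_3) = (415151, 35340).


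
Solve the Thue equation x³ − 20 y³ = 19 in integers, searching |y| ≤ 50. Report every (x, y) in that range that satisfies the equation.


The equation is x³ - 20y³ = 19. For fixed y, x³ = 20·y³ + 19, so a solution requires the RHS to be a perfect cube.
Strategy: iterate y from -50 to 50, compute RHS = 20·y³ + 19, and check whether it is a (positive or negative) perfect cube.
Check small values of y:
  y = 0: RHS = 19 is not a perfect cube.
  y = 1: RHS = 39 is not a perfect cube.
  y = -1: RHS = -1 = (-1)³ ⇒ x = -1 works.
  y = 2: RHS = 179 is not a perfect cube.
  y = -2: RHS = -141 is not a perfect cube.
  y = 3: RHS = 559 is not a perfect cube.
  y = -3: RHS = -521 is not a perfect cube.
Continuing the search up to |y| = 50 finds no further solutions beyond those listed.
Collected solutions: (-1, -1).

Solutions (with |y| ≤ 50): (-1, -1).


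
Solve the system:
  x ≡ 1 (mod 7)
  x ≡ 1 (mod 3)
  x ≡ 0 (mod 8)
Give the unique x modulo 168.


Moduli 7, 3, 8 are pairwise coprime; by CRT there is a unique solution modulo M = 7 · 3 · 8 = 168.
Solve pairwise, accumulating the modulus:
  Start with x ≡ 1 (mod 7).
  Combine with x ≡ 1 (mod 3): since gcd(7, 3) = 1, we get a unique residue mod 21.
    Write x = 1 + 7·t and substitute into x ≡ 1 (mod 3): 7·t ≡ 1 − 1 = 0 (mod 3).
    Reduce coefficients mod 3: 1·t ≡ 0 (mod 3).
    So t ≡ 0 (mod 3).
    Then x = 1 + 7·0 = 1, valid modulo lcm(7, 3) = 21: x ≡ 1 (mod 21).
  Combine with x ≡ 0 (mod 8): since gcd(21, 8) = 1, we get a unique residue mod 168.
    Write x = 1 + 21·t and substitute into x ≡ 0 (mod 8): 21·t ≡ 0 − 1 = -1 (mod 8).
    Reduce coefficients mod 8: 5·t ≡ 7 (mod 8).
    The inverse of 5 mod 8 is 5 (since 5·5 = 25 = 3·8 + 1), so t ≡ 5·7 = 35 ≡ 3 (mod 8).
    Then x = 1 + 21·3 = 64, valid modulo lcm(21, 8) = 168: x ≡ 64 (mod 168).
Verify: 64 mod 7 = 1 ✓, 64 mod 3 = 1 ✓, 64 mod 8 = 0 ✓.

x ≡ 64 (mod 168).


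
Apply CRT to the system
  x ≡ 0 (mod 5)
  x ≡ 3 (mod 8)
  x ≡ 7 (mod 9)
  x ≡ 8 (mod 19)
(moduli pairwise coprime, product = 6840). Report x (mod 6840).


Product of moduli M = 5 · 8 · 9 · 19 = 6840.
Merge one congruence at a time:
  Start: x ≡ 0 (mod 5).
  Combine with x ≡ 3 (mod 8); new modulus lcm = 40.
    Write x = 0 + 5·t and substitute into x ≡ 3 (mod 8): 5·t ≡ 3 − 0 = 3 (mod 8).
    The inverse of 5 mod 8 is 5 (since 5·5 = 25 = 3·8 + 1), so t ≡ 5·3 = 15 ≡ 7 (mod 8).
    Then x = 0 + 5·7 = 35, valid modulo lcm(5, 8) = 40: x ≡ 35 (mod 40).
  Combine with x ≡ 7 (mod 9); new modulus lcm = 360.
    Write x = 35 + 40·t and substitute into x ≡ 7 (mod 9): 40·t ≡ 7 − 35 = -28 (mod 9).
    Reduce coefficients mod 9: 4·t ≡ 8 (mod 9).
    The inverse of 4 mod 9 is 7 (since 4·7 = 28 = 3·9 + 1), so t ≡ 7·8 = 56 ≡ 2 (mod 9).
    Then x = 35 + 40·2 = 115, valid modulo lcm(40, 9) = 360: x ≡ 115 (mod 360).
  Combine with x ≡ 8 (mod 19); new modulus lcm = 6840.
    Write x = 115 + 360·t and substitute into x ≡ 8 (mod 19): 360·t ≡ 8 − 115 = -107 (mod 19).
    Reduce coefficients mod 19: 18·t ≡ 7 (mod 19).
    The inverse of 18 mod 19 is 18 (since 18·18 = 324 = 17·19 + 1), so t ≡ 18·7 = 126 ≡ 12 (mod 19).
    Then x = 115 + 360·12 = 4435, valid modulo lcm(360, 19) = 6840: x ≡ 4435 (mod 6840).
Verify against each original: 4435 mod 5 = 0, 4435 mod 8 = 3, 4435 mod 9 = 7, 4435 mod 19 = 8.

x ≡ 4435 (mod 6840).


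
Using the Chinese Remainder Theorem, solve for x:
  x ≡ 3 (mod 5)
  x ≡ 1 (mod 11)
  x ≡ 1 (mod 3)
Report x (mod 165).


Moduli 5, 11, 3 are pairwise coprime; by CRT there is a unique solution modulo M = 5 · 11 · 3 = 165.
Solve pairwise, accumulating the modulus:
  Start with x ≡ 3 (mod 5).
  Combine with x ≡ 1 (mod 11): since gcd(5, 11) = 1, we get a unique residue mod 55.
    Write x = 3 + 5·t and substitute into x ≡ 1 (mod 11): 5·t ≡ 1 − 3 = -2 (mod 11).
    Reduce coefficients mod 11: 5·t ≡ 9 (mod 11).
    The inverse of 5 mod 11 is 9 (since 5·9 = 45 = 4·11 + 1), so t ≡ 9·9 = 81 ≡ 4 (mod 11).
    Then x = 3 + 5·4 = 23, valid modulo lcm(5, 11) = 55: x ≡ 23 (mod 55).
  Combine with x ≡ 1 (mod 3): since gcd(55, 3) = 1, we get a unique residue mod 165.
    Write x = 23 + 55·t and substitute into x ≡ 1 (mod 3): 55·t ≡ 1 − 23 = -22 (mod 3).
    Reduce coefficients mod 3: 1·t ≡ 2 (mod 3).
    So t ≡ 2 (mod 3).
    Then x = 23 + 55·2 = 133, valid modulo lcm(55, 3) = 165: x ≡ 133 (mod 165).
Verify: 133 mod 5 = 3 ✓, 133 mod 11 = 1 ✓, 133 mod 3 = 1 ✓.

x ≡ 133 (mod 165).


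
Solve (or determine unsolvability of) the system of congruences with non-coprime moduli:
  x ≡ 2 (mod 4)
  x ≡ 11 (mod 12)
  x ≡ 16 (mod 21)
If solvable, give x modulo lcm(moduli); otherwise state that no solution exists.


Moduli 4, 12, 21 are not pairwise coprime, so CRT works modulo lcm(m_i) when all pairwise compatibility conditions hold.
Pairwise compatibility: gcd(m_i, m_j) must divide a_i - a_j for every pair.
Merge one congruence at a time:
  Start: x ≡ 2 (mod 4).
  Combine with x ≡ 11 (mod 12): gcd(4, 12) = 4, and 11 - 2 = 9 is NOT divisible by 4.
    ⇒ system is inconsistent (no integer solution).

No solution (the system is inconsistent).


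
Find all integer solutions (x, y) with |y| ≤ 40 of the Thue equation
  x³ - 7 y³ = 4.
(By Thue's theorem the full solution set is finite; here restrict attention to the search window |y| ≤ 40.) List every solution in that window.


The equation is x³ - 7y³ = 4. For fixed y, x³ = 7·y³ + 4, so a solution requires the RHS to be a perfect cube.
Strategy: iterate y from -40 to 40, compute RHS = 7·y³ + 4, and check whether it is a (positive or negative) perfect cube.
Check small values of y:
  y = 0: RHS = 4 is not a perfect cube.
  y = 1: RHS = 11 is not a perfect cube.
  y = -1: RHS = -3 is not a perfect cube.
  y = 2: RHS = 60 is not a perfect cube.
  y = -2: RHS = -52 is not a perfect cube.
  y = 3: RHS = 193 is not a perfect cube.
  y = -3: RHS = -185 is not a perfect cube.
Continuing the search up to |y| = 40 finds no solutions either.
No (x, y) in the scanned range satisfies the equation.

No integer solutions with |y| ≤ 40.


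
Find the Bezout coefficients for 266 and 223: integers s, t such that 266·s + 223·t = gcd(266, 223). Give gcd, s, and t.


Euclidean algorithm on (266, 223) — divide until remainder is 0:
  266 = 1 · 223 + 43
  223 = 5 · 43 + 8
  43 = 5 · 8 + 3
  8 = 2 · 3 + 2
  3 = 1 · 2 + 1
  2 = 2 · 1 + 0
gcd(266, 223) = 1.
Track Bezout coefficients alongside the remainders: start with r₀ = 266 = a·1 + b·0 (s = 1, t = 0) and r₁ = 223 = a·0 + b·1 (s = 0, t = 1); each new remainder r_{k+1} = r_{k-1} − q_k·r_k inherits s_{k+1} = s_{k-1} − q_k·s_k, t_{k+1} = t_{k-1} − q_k·t_k, so r_k = a·s_k + b·t_k at every step:
  q = 1: r = 43, s = 1 − 1·0 = 1, t = 0 − 1·1 = -1  (check: 266·1 + 223·(-1) = 43)
  q = 5: r = 8, s = 0 − 5·1 = -5, t = 1 − 5·(-1) = 6  (check: 266·(-5) + 223·6 = 8)
  q = 5: r = 3, s = 1 − 5·(-5) = 26, t = -1 − 5·6 = -31  (check: 266·26 + 223·(-31) = 3)
  q = 2: r = 2, s = -5 − 2·26 = -57, t = 6 − 2·(-31) = 68  (check: 266·(-57) + 223·68 = 2)
  q = 1: r = 1, s = 26 − 1·(-57) = 83, t = -31 − 1·68 = -99  (check: 266·83 + 223·(-99) = 1)
The row with r = 1 (the gcd) gives the Bezout coefficients s = 83, t = -99.
Result: 266 · (83) + 223 · (-99) = 1.

gcd(266, 223) = 1; s = 83, t = -99 (check: 266·83 + 223·(-99) = 1).


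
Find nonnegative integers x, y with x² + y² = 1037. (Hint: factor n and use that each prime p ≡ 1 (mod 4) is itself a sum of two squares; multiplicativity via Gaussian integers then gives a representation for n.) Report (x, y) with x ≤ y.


Step 1: Factor n = 1037 = 17 · 61.
Step 2: Check the mod-4 condition on each prime factor: 17 ≡ 1 (mod 4), exponent 1; 61 ≡ 1 (mod 4), exponent 1.
All primes ≡ 3 (mod 4) appear to even exponent (or don't appear), so by the two-squares theorem n IS expressible as a sum of two squares.
Step 3: Build a representation. Here n = 17 · 61 is a product of primes ≡ 1 (mod 4). Each prime p ≡ 1 (mod 4) is itself a sum of two squares; find a² by testing p − a² for a perfect square:
  17: 17 − 1² = 16 = 4² ⇒ 17 = 1² + 4².
  61: 61 − 1² = 60, 61 − 2² = 57, 61 − 3² = 52, 61 − 4² = 45, 61 − 5² = 36 = 6² ⇒ 61 = 5² + 6².
  Combine using the Brahmagupta–Fibonacci identity (a² + b²)(c² + d²) = (ac − bd)² + (ad + bc)² = (ac + bd)² + (ad − bc)²:
  17 · 61 = 1037: from (1² + 4²)(5² + 6²), take (1·5 − 4·6, 1·6 + 4·5) = (5 − 24, 6 + 20) = (-19, 26); dropping signs (only squares matter) gives (19, 26); check 19² + 26² = 361 + 676 = 1037 ✓.
Step 4: Order so x ≤ y and verify: 19² + 26² = 361 + 676 = 1037 = n. ✓

n = 1037 = 19² + 26² (one valid representation with x ≤ y).


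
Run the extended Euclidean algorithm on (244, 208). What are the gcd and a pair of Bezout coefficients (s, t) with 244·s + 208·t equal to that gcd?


Euclidean algorithm on (244, 208) — divide until remainder is 0:
  244 = 1 · 208 + 36
  208 = 5 · 36 + 28
  36 = 1 · 28 + 8
  28 = 3 · 8 + 4
  8 = 2 · 4 + 0
gcd(244, 208) = 4.
Track Bezout coefficients alongside the remainders: start with r₀ = 244 = a·1 + b·0 (s = 1, t = 0) and r₁ = 208 = a·0 + b·1 (s = 0, t = 1); each new remainder r_{k+1} = r_{k-1} − q_k·r_k inherits s_{k+1} = s_{k-1} − q_k·s_k, t_{k+1} = t_{k-1} − q_k·t_k, so r_k = a·s_k + b·t_k at every step:
  q = 1: r = 36, s = 1 − 1·0 = 1, t = 0 − 1·1 = -1  (check: 244·1 + 208·(-1) = 36)
  q = 5: r = 28, s = 0 − 5·1 = -5, t = 1 − 5·(-1) = 6  (check: 244·(-5) + 208·6 = 28)
  q = 1: r = 8, s = 1 − 1·(-5) = 6, t = -1 − 1·6 = -7  (check: 244·6 + 208·(-7) = 8)
  q = 3: r = 4, s = -5 − 3·6 = -23, t = 6 − 3·(-7) = 27  (check: 244·(-23) + 208·27 = 4)
The row with r = 4 (the gcd) gives the Bezout coefficients s = -23, t = 27.
Result: 244 · (-23) + 208 · (27) = 4.

gcd(244, 208) = 4; s = -23, t = 27 (check: 244·(-23) + 208·27 = 4).


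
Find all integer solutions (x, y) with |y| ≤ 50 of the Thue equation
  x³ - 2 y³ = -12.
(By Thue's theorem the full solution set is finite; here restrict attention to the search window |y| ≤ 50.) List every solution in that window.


The equation is x³ - 2y³ = -12. For fixed y, x³ = 2·y³ − 12, so a solution requires the RHS to be a perfect cube.
Strategy: iterate y from -50 to 50, compute RHS = 2·y³ − 12, and check whether it is a (positive or negative) perfect cube.
Check small values of y:
  y = 0: RHS = -12 is not a perfect cube.
  y = 1: RHS = -10 is not a perfect cube.
  y = -1: RHS = -14 is not a perfect cube.
  y = 2: RHS = 4 is not a perfect cube.
  y = -2: RHS = -28 is not a perfect cube.
  y = 3: RHS = 42 is not a perfect cube.
  y = -3: RHS = -66 is not a perfect cube.
Continuing the search up to |y| = 50 finds no solutions either.
No (x, y) in the scanned range satisfies the equation.

No integer solutions with |y| ≤ 50.


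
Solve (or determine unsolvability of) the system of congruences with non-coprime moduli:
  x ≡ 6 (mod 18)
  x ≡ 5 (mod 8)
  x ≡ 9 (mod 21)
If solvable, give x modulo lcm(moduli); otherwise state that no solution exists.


Moduli 18, 8, 21 are not pairwise coprime, so CRT works modulo lcm(m_i) when all pairwise compatibility conditions hold.
Pairwise compatibility: gcd(m_i, m_j) must divide a_i - a_j for every pair.
Merge one congruence at a time:
  Start: x ≡ 6 (mod 18).
  Combine with x ≡ 5 (mod 8): gcd(18, 8) = 2, and 5 - 6 = -1 is NOT divisible by 2.
    ⇒ system is inconsistent (no integer solution).

No solution (the system is inconsistent).


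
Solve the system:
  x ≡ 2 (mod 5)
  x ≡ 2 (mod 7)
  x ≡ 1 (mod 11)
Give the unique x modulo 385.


Moduli 5, 7, 11 are pairwise coprime; by CRT there is a unique solution modulo M = 5 · 7 · 11 = 385.
Solve pairwise, accumulating the modulus:
  Start with x ≡ 2 (mod 5).
  Combine with x ≡ 2 (mod 7): since gcd(5, 7) = 1, we get a unique residue mod 35.
    Write x = 2 + 5·t and substitute into x ≡ 2 (mod 7): 5·t ≡ 2 − 2 = 0 (mod 7).
    The inverse of 5 mod 7 is 3 (since 5·3 = 15 = 2·7 + 1), so t ≡ 3·0 = 0 ≡ 0 (mod 7).
    Then x = 2 + 5·0 = 2, valid modulo lcm(5, 7) = 35: x ≡ 2 (mod 35).
  Combine with x ≡ 1 (mod 11): since gcd(35, 11) = 1, we get a unique residue mod 385.
    Write x = 2 + 35·t and substitute into x ≡ 1 (mod 11): 35·t ≡ 1 − 2 = -1 (mod 11).
    Reduce coefficients mod 11: 2·t ≡ 10 (mod 11).
    The inverse of 2 mod 11 is 6 (since 2·6 = 12 = 1·11 + 1), so t ≡ 6·10 = 60 ≡ 5 (mod 11).
    Then x = 2 + 35·5 = 177, valid modulo lcm(35, 11) = 385: x ≡ 177 (mod 385).
Verify: 177 mod 5 = 2 ✓, 177 mod 7 = 2 ✓, 177 mod 11 = 1 ✓.

x ≡ 177 (mod 385).


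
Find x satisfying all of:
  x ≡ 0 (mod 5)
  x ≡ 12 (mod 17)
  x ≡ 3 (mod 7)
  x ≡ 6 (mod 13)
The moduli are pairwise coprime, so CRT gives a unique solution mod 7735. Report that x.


Product of moduli M = 5 · 17 · 7 · 13 = 7735.
Merge one congruence at a time:
  Start: x ≡ 0 (mod 5).
  Combine with x ≡ 12 (mod 17); new modulus lcm = 85.
    Write x = 0 + 5·t and substitute into x ≡ 12 (mod 17): 5·t ≡ 12 − 0 = 12 (mod 17).
    The inverse of 5 mod 17 is 7 (since 5·7 = 35 = 2·17 + 1), so t ≡ 7·12 = 84 ≡ 16 (mod 17).
    Then x = 0 + 5·16 = 80, valid modulo lcm(5, 17) = 85: x ≡ 80 (mod 85).
  Combine with x ≡ 3 (mod 7); new modulus lcm = 595.
    Write x = 80 + 85·t and substitute into x ≡ 3 (mod 7): 85·t ≡ 3 − 80 = -77 (mod 7).
    Reduce coefficients mod 7: 1·t ≡ 0 (mod 7).
    So t ≡ 0 (mod 7).
    Then x = 80 + 85·0 = 80, valid modulo lcm(85, 7) = 595: x ≡ 80 (mod 595).
  Combine with x ≡ 6 (mod 13); new modulus lcm = 7735.
    Write x = 80 + 595·t and substitute into x ≡ 6 (mod 13): 595·t ≡ 6 − 80 = -74 (mod 13).
    Reduce coefficients mod 13: 10·t ≡ 4 (mod 13).
    The inverse of 10 mod 13 is 4 (since 10·4 = 40 = 3·13 + 1), so t ≡ 4·4 = 16 ≡ 3 (mod 13).
    Then x = 80 + 595·3 = 1865, valid modulo lcm(595, 13) = 7735: x ≡ 1865 (mod 7735).
Verify against each original: 1865 mod 5 = 0, 1865 mod 17 = 12, 1865 mod 7 = 3, 1865 mod 13 = 6.

x ≡ 1865 (mod 7735).


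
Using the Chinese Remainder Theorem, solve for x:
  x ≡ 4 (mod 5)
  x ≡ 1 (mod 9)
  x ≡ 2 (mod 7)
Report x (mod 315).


Moduli 5, 9, 7 are pairwise coprime; by CRT there is a unique solution modulo M = 5 · 9 · 7 = 315.
Solve pairwise, accumulating the modulus:
  Start with x ≡ 4 (mod 5).
  Combine with x ≡ 1 (mod 9): since gcd(5, 9) = 1, we get a unique residue mod 45.
    Write x = 4 + 5·t and substitute into x ≡ 1 (mod 9): 5·t ≡ 1 − 4 = -3 (mod 9).
    Reduce coefficients mod 9: 5·t ≡ 6 (mod 9).
    The inverse of 5 mod 9 is 2 (since 5·2 = 10 = 1·9 + 1), so t ≡ 2·6 = 12 ≡ 3 (mod 9).
    Then x = 4 + 5·3 = 19, valid modulo lcm(5, 9) = 45: x ≡ 19 (mod 45).
  Combine with x ≡ 2 (mod 7): since gcd(45, 7) = 1, we get a unique residue mod 315.
    Write x = 19 + 45·t and substitute into x ≡ 2 (mod 7): 45·t ≡ 2 − 19 = -17 (mod 7).
    Reduce coefficients mod 7: 3·t ≡ 4 (mod 7).
    The inverse of 3 mod 7 is 5 (since 3·5 = 15 = 2·7 + 1), so t ≡ 5·4 = 20 ≡ 6 (mod 7).
    Then x = 19 + 45·6 = 289, valid modulo lcm(45, 7) = 315: x ≡ 289 (mod 315).
Verify: 289 mod 5 = 4 ✓, 289 mod 9 = 1 ✓, 289 mod 7 = 2 ✓.

x ≡ 289 (mod 315).


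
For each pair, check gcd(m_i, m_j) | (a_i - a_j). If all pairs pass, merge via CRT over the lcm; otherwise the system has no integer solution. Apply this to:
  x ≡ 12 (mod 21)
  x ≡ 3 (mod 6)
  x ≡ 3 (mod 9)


Moduli 21, 6, 9 are not pairwise coprime, so CRT works modulo lcm(m_i) when all pairwise compatibility conditions hold.
Pairwise compatibility: gcd(m_i, m_j) must divide a_i - a_j for every pair.
Merge one congruence at a time:
  Start: x ≡ 12 (mod 21).
  Combine with x ≡ 3 (mod 6): gcd(21, 6) = 3; 3 - 12 = -9, which IS divisible by 3, so compatible.
    Write x = 12 + 21·t and substitute into x ≡ 3 (mod 6): 21·t ≡ 3 − 12 = -9 (mod 6).
    Divide the congruence (and modulus) by g = 3: 7·t ≡ -3 (mod 2).
    Reduce coefficients mod 2: 1·t ≡ 1 (mod 2).
    So t ≡ 1 (mod 2).
    Then x = 12 + 21·1 = 33, valid modulo lcm(21, 6) = 42: x ≡ 33 (mod 42).
  Combine with x ≡ 3 (mod 9): gcd(42, 9) = 3; 3 - 33 = -30, which IS divisible by 3, so compatible.
    Write x = 33 + 42·t and substitute into x ≡ 3 (mod 9): 42·t ≡ 3 − 33 = -30 (mod 9).
    Divide the congruence (and modulus) by g = 3: 14·t ≡ -10 (mod 3).
    Reduce coefficients mod 3: 2·t ≡ 2 (mod 3).
    The inverse of 2 mod 3 is 2 (since 2·2 = 4 = 1·3 + 1), so t ≡ 2·2 = 4 ≡ 1 (mod 3).
    Then x = 33 + 42·1 = 75, valid modulo lcm(42, 9) = 126: x ≡ 75 (mod 126).
Verify: 75 mod 21 = 12, 75 mod 6 = 3, 75 mod 9 = 3.

x ≡ 75 (mod 126).


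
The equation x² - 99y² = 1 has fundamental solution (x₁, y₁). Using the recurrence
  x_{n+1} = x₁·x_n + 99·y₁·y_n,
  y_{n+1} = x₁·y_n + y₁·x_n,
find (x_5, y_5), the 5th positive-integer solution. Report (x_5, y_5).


Step 1: Find the fundamental solution (x₁, y₁) of x² - 99y² = 1.
  Expand √99 as a continued fraction. a₀ = ⌊√99⌋ = 9; iterate m_{k+1} = d_k·a_k − m_k, d_{k+1} = (99 − m_{k+1}²)/d_k, a_{k+1} = ⌊(a₀ + m_{k+1})/d_{k+1}⌋ (starting m₀ = 0, d₀ = 1), with convergents p_k = a_k·p_{k-1} + p_{k-2}, q_k = a_k·q_{k-1} + q_{k-2} (p₋₁ = 1, q₋₁ = 0):
  k = 0: a₀ = 9; p₀/q₀ = 9/1; p₀² − 99·q₀² = 81 − 99 = -18.
  k = 1: m = 9, d = 18, a = ⌊(9 + 9)/18⌋ = 1; p/q = (1·9 + 1)/(1·1 + 0) = 10/1; p² − 99·q² = 100 − 99 = 1.
  The first convergent with p² − 99·q² = 1 gives the fundamental solution (x₁, y₁) = (10, 1).
Step 2: Apply the recurrence (x_{n+1}, y_{n+1}) = (x₁x_n + 99y₁y_n, x₁y_n + y₁x_n) repeatedly.
  From (x_1, y_1) = (10, 1): x_2 = 10·10 + 99·1·1 = 199; y_2 = 10·1 + 1·10 = 20.
  From (x_2, y_2) = (199, 20): x_3 = 10·199 + 99·1·20 = 3970; y_3 = 10·20 + 1·199 = 399.
  From (x_3, y_3) = (3970, 399): x_4 = 10·3970 + 99·1·399 = 79201; y_4 = 10·399 + 1·3970 = 7960.
  From (x_4, y_4) = (79201, 7960): x_5 = 10·79201 + 99·1·7960 = 1580050; y_5 = 10·7960 + 1·79201 = 158801.
Step 3: Verify x_5² - 99·y_5² = 2496558002500 - 2496558002499 = 1 (should be 1). ✓

(x_1, y_1) = (10, 1); (x_5, y_5) = (1580050, 158801).


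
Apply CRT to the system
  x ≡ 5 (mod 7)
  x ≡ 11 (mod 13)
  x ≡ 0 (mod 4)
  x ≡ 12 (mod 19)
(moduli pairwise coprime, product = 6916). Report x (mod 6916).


Product of moduli M = 7 · 13 · 4 · 19 = 6916.
Merge one congruence at a time:
  Start: x ≡ 5 (mod 7).
  Combine with x ≡ 11 (mod 13); new modulus lcm = 91.
    Write x = 5 + 7·t and substitute into x ≡ 11 (mod 13): 7·t ≡ 11 − 5 = 6 (mod 13).
    The inverse of 7 mod 13 is 2 (since 7·2 = 14 = 1·13 + 1), so t ≡ 2·6 = 12 ≡ 12 (mod 13).
    Then x = 5 + 7·12 = 89, valid modulo lcm(7, 13) = 91: x ≡ 89 (mod 91).
  Combine with x ≡ 0 (mod 4); new modulus lcm = 364.
    Write x = 89 + 91·t and substitute into x ≡ 0 (mod 4): 91·t ≡ 0 − 89 = -89 (mod 4).
    Reduce coefficients mod 4: 3·t ≡ 3 (mod 4).
    The inverse of 3 mod 4 is 3 (since 3·3 = 9 = 2·4 + 1), so t ≡ 3·3 = 9 ≡ 1 (mod 4).
    Then x = 89 + 91·1 = 180, valid modulo lcm(91, 4) = 364: x ≡ 180 (mod 364).
  Combine with x ≡ 12 (mod 19); new modulus lcm = 6916.
    Write x = 180 + 364·t and substitute into x ≡ 12 (mod 19): 364·t ≡ 12 − 180 = -168 (mod 19).
    Reduce coefficients mod 19: 3·t ≡ 3 (mod 19).
    The inverse of 3 mod 19 is 13 (since 3·13 = 39 = 2·19 + 1), so t ≡ 13·3 = 39 ≡ 1 (mod 19).
    Then x = 180 + 364·1 = 544, valid modulo lcm(364, 19) = 6916: x ≡ 544 (mod 6916).
Verify against each original: 544 mod 7 = 5, 544 mod 13 = 11, 544 mod 4 = 0, 544 mod 19 = 12.

x ≡ 544 (mod 6916).


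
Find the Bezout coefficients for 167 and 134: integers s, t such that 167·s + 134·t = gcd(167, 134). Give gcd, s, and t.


Euclidean algorithm on (167, 134) — divide until remainder is 0:
  167 = 1 · 134 + 33
  134 = 4 · 33 + 2
  33 = 16 · 2 + 1
  2 = 2 · 1 + 0
gcd(167, 134) = 1.
Track Bezout coefficients alongside the remainders: start with r₀ = 167 = a·1 + b·0 (s = 1, t = 0) and r₁ = 134 = a·0 + b·1 (s = 0, t = 1); each new remainder r_{k+1} = r_{k-1} − q_k·r_k inherits s_{k+1} = s_{k-1} − q_k·s_k, t_{k+1} = t_{k-1} − q_k·t_k, so r_k = a·s_k + b·t_k at every step:
  q = 1: r = 33, s = 1 − 1·0 = 1, t = 0 − 1·1 = -1  (check: 167·1 + 134·(-1) = 33)
  q = 4: r = 2, s = 0 − 4·1 = -4, t = 1 − 4·(-1) = 5  (check: 167·(-4) + 134·5 = 2)
  q = 16: r = 1, s = 1 − 16·(-4) = 65, t = -1 − 16·5 = -81  (check: 167·65 + 134·(-81) = 1)
The row with r = 1 (the gcd) gives the Bezout coefficients s = 65, t = -81.
Result: 167 · (65) + 134 · (-81) = 1.

gcd(167, 134) = 1; s = 65, t = -81 (check: 167·65 + 134·(-81) = 1).


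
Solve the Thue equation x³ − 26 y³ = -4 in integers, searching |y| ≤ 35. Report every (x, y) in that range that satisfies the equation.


The equation is x³ - 26y³ = -4. For fixed y, x³ = 26·y³ − 4, so a solution requires the RHS to be a perfect cube.
Strategy: iterate y from -35 to 35, compute RHS = 26·y³ − 4, and check whether it is a (positive or negative) perfect cube.
Check small values of y:
  y = 0: RHS = -4 is not a perfect cube.
  y = 1: RHS = 22 is not a perfect cube.
  y = -1: RHS = -30 is not a perfect cube.
  y = 2: RHS = 204 is not a perfect cube.
  y = -2: RHS = -212 is not a perfect cube.
  y = 3: RHS = 698 is not a perfect cube.
  y = -3: RHS = -706 is not a perfect cube.
Continuing the search up to |y| = 35 finds no solutions either.
No (x, y) in the scanned range satisfies the equation.

No integer solutions with |y| ≤ 35.


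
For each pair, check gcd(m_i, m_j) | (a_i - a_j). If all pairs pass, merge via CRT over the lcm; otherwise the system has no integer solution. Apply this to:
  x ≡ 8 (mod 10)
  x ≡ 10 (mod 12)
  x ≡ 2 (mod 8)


Moduli 10, 12, 8 are not pairwise coprime, so CRT works modulo lcm(m_i) when all pairwise compatibility conditions hold.
Pairwise compatibility: gcd(m_i, m_j) must divide a_i - a_j for every pair.
Merge one congruence at a time:
  Start: x ≡ 8 (mod 10).
  Combine with x ≡ 10 (mod 12): gcd(10, 12) = 2; 10 - 8 = 2, which IS divisible by 2, so compatible.
    Write x = 8 + 10·t and substitute into x ≡ 10 (mod 12): 10·t ≡ 10 − 8 = 2 (mod 12).
    Divide the congruence (and modulus) by g = 2: 5·t ≡ 1 (mod 6).
    The inverse of 5 mod 6 is 5 (since 5·5 = 25 = 4·6 + 1), so t ≡ 5·1 = 5 ≡ 5 (mod 6).
    Then x = 8 + 10·5 = 58, valid modulo lcm(10, 12) = 60: x ≡ 58 (mod 60).
  Combine with x ≡ 2 (mod 8): gcd(60, 8) = 4; 2 - 58 = -56, which IS divisible by 4, so compatible.
    Write x = 58 + 60·t and substitute into x ≡ 2 (mod 8): 60·t ≡ 2 − 58 = -56 (mod 8).
    Divide the congruence (and modulus) by g = 4: 15·t ≡ -14 (mod 2).
    Reduce coefficients mod 2: 1·t ≡ 0 (mod 2).
    So t ≡ 0 (mod 2).
    Then x = 58 + 60·0 = 58, valid modulo lcm(60, 8) = 120: x ≡ 58 (mod 120).
Verify: 58 mod 10 = 8, 58 mod 12 = 10, 58 mod 8 = 2.

x ≡ 58 (mod 120).


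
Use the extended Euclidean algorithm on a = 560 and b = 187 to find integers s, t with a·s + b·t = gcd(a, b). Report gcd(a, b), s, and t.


Euclidean algorithm on (560, 187) — divide until remainder is 0:
  560 = 2 · 187 + 186
  187 = 1 · 186 + 1
  186 = 186 · 1 + 0
gcd(560, 187) = 1.
Track Bezout coefficients alongside the remainders: start with r₀ = 560 = a·1 + b·0 (s = 1, t = 0) and r₁ = 187 = a·0 + b·1 (s = 0, t = 1); each new remainder r_{k+1} = r_{k-1} − q_k·r_k inherits s_{k+1} = s_{k-1} − q_k·s_k, t_{k+1} = t_{k-1} − q_k·t_k, so r_k = a·s_k + b·t_k at every step:
  q = 2: r = 186, s = 1 − 2·0 = 1, t = 0 − 2·1 = -2  (check: 560·1 + 187·(-2) = 186)
  q = 1: r = 1, s = 0 − 1·1 = -1, t = 1 − 1·(-2) = 3  (check: 560·(-1) + 187·3 = 1)
The row with r = 1 (the gcd) gives the Bezout coefficients s = -1, t = 3.
Result: 560 · (-1) + 187 · (3) = 1.

gcd(560, 187) = 1; s = -1, t = 3 (check: 560·(-1) + 187·3 = 1).


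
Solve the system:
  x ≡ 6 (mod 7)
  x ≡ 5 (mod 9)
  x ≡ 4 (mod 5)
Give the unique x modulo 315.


Moduli 7, 9, 5 are pairwise coprime; by CRT there is a unique solution modulo M = 7 · 9 · 5 = 315.
Solve pairwise, accumulating the modulus:
  Start with x ≡ 6 (mod 7).
  Combine with x ≡ 5 (mod 9): since gcd(7, 9) = 1, we get a unique residue mod 63.
    Write x = 6 + 7·t and substitute into x ≡ 5 (mod 9): 7·t ≡ 5 − 6 = -1 (mod 9).
    Reduce coefficients mod 9: 7·t ≡ 8 (mod 9).
    The inverse of 7 mod 9 is 4 (since 7·4 = 28 = 3·9 + 1), so t ≡ 4·8 = 32 ≡ 5 (mod 9).
    Then x = 6 + 7·5 = 41, valid modulo lcm(7, 9) = 63: x ≡ 41 (mod 63).
  Combine with x ≡ 4 (mod 5): since gcd(63, 5) = 1, we get a unique residue mod 315.
    Write x = 41 + 63·t and substitute into x ≡ 4 (mod 5): 63·t ≡ 4 − 41 = -37 (mod 5).
    Reduce coefficients mod 5: 3·t ≡ 3 (mod 5).
    The inverse of 3 mod 5 is 2 (since 3·2 = 6 = 1·5 + 1), so t ≡ 2·3 = 6 ≡ 1 (mod 5).
    Then x = 41 + 63·1 = 104, valid modulo lcm(63, 5) = 315: x ≡ 104 (mod 315).
Verify: 104 mod 7 = 6 ✓, 104 mod 9 = 5 ✓, 104 mod 5 = 4 ✓.

x ≡ 104 (mod 315).


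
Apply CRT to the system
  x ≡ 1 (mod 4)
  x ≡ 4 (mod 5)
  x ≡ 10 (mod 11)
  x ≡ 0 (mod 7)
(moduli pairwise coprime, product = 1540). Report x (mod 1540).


Product of moduli M = 4 · 5 · 11 · 7 = 1540.
Merge one congruence at a time:
  Start: x ≡ 1 (mod 4).
  Combine with x ≡ 4 (mod 5); new modulus lcm = 20.
    Write x = 1 + 4·t and substitute into x ≡ 4 (mod 5): 4·t ≡ 4 − 1 = 3 (mod 5).
    The inverse of 4 mod 5 is 4 (since 4·4 = 16 = 3·5 + 1), so t ≡ 4·3 = 12 ≡ 2 (mod 5).
    Then x = 1 + 4·2 = 9, valid modulo lcm(4, 5) = 20: x ≡ 9 (mod 20).
  Combine with x ≡ 10 (mod 11); new modulus lcm = 220.
    Write x = 9 + 20·t and substitute into x ≡ 10 (mod 11): 20·t ≡ 10 − 9 = 1 (mod 11).
    Reduce coefficients mod 11: 9·t ≡ 1 (mod 11).
    The inverse of 9 mod 11 is 5 (since 9·5 = 45 = 4·11 + 1), so t ≡ 5·1 = 5 ≡ 5 (mod 11).
    Then x = 9 + 20·5 = 109, valid modulo lcm(20, 11) = 220: x ≡ 109 (mod 220).
  Combine with x ≡ 0 (mod 7); new modulus lcm = 1540.
    Write x = 109 + 220·t and substitute into x ≡ 0 (mod 7): 220·t ≡ 0 − 109 = -109 (mod 7).
    Reduce coefficients mod 7: 3·t ≡ 3 (mod 7).
    The inverse of 3 mod 7 is 5 (since 3·5 = 15 = 2·7 + 1), so t ≡ 5·3 = 15 ≡ 1 (mod 7).
    Then x = 109 + 220·1 = 329, valid modulo lcm(220, 7) = 1540: x ≡ 329 (mod 1540).
Verify against each original: 329 mod 4 = 1, 329 mod 5 = 4, 329 mod 11 = 10, 329 mod 7 = 0.

x ≡ 329 (mod 1540).


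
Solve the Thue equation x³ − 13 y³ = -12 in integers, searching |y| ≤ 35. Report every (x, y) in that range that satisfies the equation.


The equation is x³ - 13y³ = -12. For fixed y, x³ = 13·y³ − 12, so a solution requires the RHS to be a perfect cube.
Strategy: iterate y from -35 to 35, compute RHS = 13·y³ − 12, and check whether it is a (positive or negative) perfect cube.
Check small values of y:
  y = 0: RHS = -12 is not a perfect cube.
  y = 1: RHS = 1 = (1)³ ⇒ x = 1 works.
  y = -1: RHS = -25 is not a perfect cube.
  y = 2: RHS = 92 is not a perfect cube.
  y = -2: RHS = -116 is not a perfect cube.
  y = 3: RHS = 339 is not a perfect cube.
  y = -3: RHS = -363 is not a perfect cube.
Continuing the search up to |y| = 35 finds no further solutions beyond those listed.
Collected solutions: (1, 1).

Solutions (with |y| ≤ 35): (1, 1).


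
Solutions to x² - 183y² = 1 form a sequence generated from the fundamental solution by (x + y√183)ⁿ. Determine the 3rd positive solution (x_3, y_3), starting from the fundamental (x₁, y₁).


Step 1: Find the fundamental solution (x₁, y₁) of x² - 183y² = 1.
  Expand √183 as a continued fraction. a₀ = ⌊√183⌋ = 13; iterate m_{k+1} = d_k·a_k − m_k, d_{k+1} = (183 − m_{k+1}²)/d_k, a_{k+1} = ⌊(a₀ + m_{k+1})/d_{k+1}⌋ (starting m₀ = 0, d₀ = 1), with convergents p_k = a_k·p_{k-1} + p_{k-2}, q_k = a_k·q_{k-1} + q_{k-2} (p₋₁ = 1, q₋₁ = 0):
  k = 0: a₀ = 13; p₀/q₀ = 13/1; p₀² − 183·q₀² = 169 − 183 = -14.
  k = 1: m = 13, d = 14, a = ⌊(13 + 13)/14⌋ = 1; p/q = (1·13 + 1)/(1·1 + 0) = 14/1; p² − 183·q² = 196 − 183 = 13.
  k = 2: m = 1, d = 13, a = ⌊(13 + 1)/13⌋ = 1; p/q = (1·14 + 13)/(1·1 + 1) = 27/2; p² − 183·q² = 729 − 732 = -3.
  k = 3: m = 12, d = 3, a = ⌊(13 + 12)/3⌋ = 8; p/q = (8·27 + 14)/(8·2 + 1) = 230/17; p² − 183·q² = 52900 − 52887 = 13.
  k = 4: m = 12, d = 13, a = ⌊(13 + 12)/13⌋ = 1; p/q = (1·230 + 27)/(1·17 + 2) = 257/19; p² − 183·q² = 66049 − 66063 = -14.
  k = 5: m = 1, d = 14, a = ⌊(13 + 1)/14⌋ = 1; p/q = (1·257 + 230)/(1·19 + 17) = 487/36; p² − 183·q² = 237169 − 237168 = 1.
  The first convergent with p² − 183·q² = 1 gives the fundamental solution (x₁, y₁) = (487, 36).
Step 2: Apply the recurrence (x_{n+1}, y_{n+1}) = (x₁x_n + 183y₁y_n, x₁y_n + y₁x_n) repeatedly.
  From (x_1, y_1) = (487, 36): x_2 = 487·487 + 183·36·36 = 474337; y_2 = 487·36 + 36·487 = 35064.
  From (x_2, y_2) = (474337, 35064): x_3 = 487·474337 + 183·36·35064 = 462003751; y_3 = 487·35064 + 36·474337 = 34152300.
Step 3: Verify x_3² - 183·y_3² = 213447465938070001 - 213447465938070000 = 1 (should be 1). ✓

(x_1, y_1) = (487, 36); (x_3, y_3) = (462003751, 34152300).
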